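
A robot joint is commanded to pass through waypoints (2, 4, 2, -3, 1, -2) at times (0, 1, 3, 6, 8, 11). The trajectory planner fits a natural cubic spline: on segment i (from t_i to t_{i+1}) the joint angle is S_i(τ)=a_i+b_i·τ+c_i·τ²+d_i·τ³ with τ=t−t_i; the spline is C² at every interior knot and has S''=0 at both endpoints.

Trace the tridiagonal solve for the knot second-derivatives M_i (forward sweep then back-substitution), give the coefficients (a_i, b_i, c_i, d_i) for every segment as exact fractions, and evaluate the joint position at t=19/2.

  seg 0: a=2 b=1983/806 c=0 d=-371/806
  seg 1: a=4 b=435/403 c=-1113/806 d=275/1612
  seg 2: a=2 b=-966/403 c=-144/403 d=2179/10881
  seg 3: a=-3 b=349/403 c=1747/1209 d=-2123/4836
  seg 4: a=1 b=1666/1209 c=-2875/2418 d=2875/21762
S(19/2) = 5401/6448

Δ: Δ0=2, Δ1=-1, Δ2=-5/3, Δ3=2, Δ4=-1
row 1: diag=6, rhs=-18; c'=1/3, d'=-3
row 2: denom=10−2·1/3=28/3; d'=(-4−2·-3)/(28/3)=3/14
row 3: denom=10−3·9/28=253/28; d'=(22−3·3/14)/(253/28)=26/11
row 4: denom=10−2·56/253=2418/253; d'=(-18−2·26/11)/(2418/253)=-2875/1209
back: M4=-2875/1209
back: M3=26/11−56/253·-2875/1209=3494/1209
back: M2=3/14−9/28·3494/1209=-288/403
back: M1=-3−1/3·-288/403=-1113/403
M: M0=0, M1=-1113/403, M2=-288/403, M3=3494/1209, M4=-2875/1209, M5=0
seg 0: a=2, c=M0/2=0, d=(M1−M0)/(6·1)=-371/806, b=Δ0−h0·(2M0+M1)/6=1983/806
seg 1: a=4, c=M1/2=-1113/806, d=(M2−M1)/(6·2)=275/1612, b=Δ1−h1·(2M1+M2)/6=435/403
seg 2: a=2, c=M2/2=-144/403, d=(M3−M2)/(6·3)=2179/10881, b=Δ2−h2·(2M2+M3)/6=-966/403
seg 3: a=-3, c=M3/2=1747/1209, d=(M4−M3)/(6·2)=-2123/4836, b=Δ3−h3·(2M3+M4)/6=349/403
seg 4: a=1, c=M4/2=-2875/2418, d=(M5−M4)/(6·3)=2875/21762, b=Δ4−h4·(2M4+M5)/6=1666/1209
t_q=19/2 → seg 4, τ=3/2; S=1+1666/1209·τ+-2875/2418·τ²+2875/21762·τ³=5401/6448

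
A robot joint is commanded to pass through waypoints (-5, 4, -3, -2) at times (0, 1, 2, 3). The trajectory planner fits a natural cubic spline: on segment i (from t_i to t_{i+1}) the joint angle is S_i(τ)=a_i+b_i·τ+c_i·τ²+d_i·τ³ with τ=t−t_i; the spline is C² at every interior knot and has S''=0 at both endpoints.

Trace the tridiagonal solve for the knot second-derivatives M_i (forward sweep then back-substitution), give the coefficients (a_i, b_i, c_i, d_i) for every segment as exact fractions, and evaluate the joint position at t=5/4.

Δ: Δ0=9, Δ1=-7, Δ2=1
row 1: diag=4, rhs=-96; c'=1/4, d'=-24
row 2: denom=4−1·1/4=15/4; d'=(48−1·-24)/(15/4)=96/5
back: M2=96/5
back: M1=-24−1/4·96/5=-144/5
M: M0=0, M1=-144/5, M2=96/5, M3=0
seg 0: a=-5, c=M0/2=0, d=(M1−M0)/(6·1)=-24/5, b=Δ0−h0·(2M0+M1)/6=69/5
seg 1: a=4, c=M1/2=-72/5, d=(M2−M1)/(6·1)=8, b=Δ1−h1·(2M1+M2)/6=-3/5
seg 2: a=-3, c=M2/2=48/5, d=(M3−M2)/(6·1)=-16/5, b=Δ2−h2·(2M2+M3)/6=-27/5
t_q=5/4 → seg 1, τ=1/4; S=4+-3/5·τ+-72/5·τ²+8·τ³=123/40

  seg 0: a=-5 b=69/5 c=0 d=-24/5
  seg 1: a=4 b=-3/5 c=-72/5 d=8
  seg 2: a=-3 b=-27/5 c=48/5 d=-16/5
S(5/4) = 123/40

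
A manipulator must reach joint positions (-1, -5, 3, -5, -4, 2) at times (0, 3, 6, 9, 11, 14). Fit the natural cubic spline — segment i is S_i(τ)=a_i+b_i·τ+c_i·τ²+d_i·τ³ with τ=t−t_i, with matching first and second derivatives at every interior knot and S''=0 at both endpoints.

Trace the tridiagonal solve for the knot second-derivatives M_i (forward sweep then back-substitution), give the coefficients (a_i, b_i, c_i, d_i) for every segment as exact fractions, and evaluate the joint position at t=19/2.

Δ: Δ0=-4/3, Δ1=8/3, Δ2=-8/3, Δ3=1/2, Δ4=2
row 1: diag=12, rhs=24; c'=1/4, d'=2
row 2: denom=12−3·1/4=45/4; d'=(-32−3·2)/(45/4)=-152/45
row 3: denom=10−3·4/15=46/5; d'=(19−3·-152/45)/(46/5)=19/6
row 4: denom=10−2·5/23=220/23; d'=(9−2·19/6)/(220/23)=46/165
back: M4=46/165
back: M3=19/6−5/23·46/165=205/66
back: M2=-152/45−4/15·205/66=-694/165
back: M1=2−1/4·-694/165=1007/330
M: M0=0, M1=1007/330, M2=-694/165, M3=205/66, M4=46/165, M5=0
seg 0: a=-1, c=M0/2=0, d=(M1−M0)/(6·3)=1007/5940, b=Δ0−h0·(2M0+M1)/6=-629/220
seg 1: a=-5, c=M1/2=1007/660, d=(M2−M1)/(6·3)=-479/1188, b=Δ1−h1·(2M1+M2)/6=189/110
seg 2: a=3, c=M2/2=-347/165, d=(M3−M2)/(6·3)=2413/5940, b=Δ2−h2·(2M2+M3)/6=-3/220
seg 3: a=-5, c=M3/2=205/132, d=(M4−M3)/(6·2)=-311/1320, b=Δ3−h3·(2M3+M4)/6=-183/110
seg 4: a=-4, c=M4/2=23/165, d=(M5−M4)/(6·3)=-23/1485, b=Δ4−h4·(2M4+M5)/6=284/165
t_q=19/2 → seg 3, τ=1/2; S=-5+-183/110·τ+205/132·τ²+-311/1320·τ³=-3853/704

  seg 0: a=-1 b=-629/220 c=0 d=1007/5940
  seg 1: a=-5 b=189/110 c=1007/660 d=-479/1188
  seg 2: a=3 b=-3/220 c=-347/165 d=2413/5940
  seg 3: a=-5 b=-183/110 c=205/132 d=-311/1320
  seg 4: a=-4 b=284/165 c=23/165 d=-23/1485
S(19/2) = -3853/704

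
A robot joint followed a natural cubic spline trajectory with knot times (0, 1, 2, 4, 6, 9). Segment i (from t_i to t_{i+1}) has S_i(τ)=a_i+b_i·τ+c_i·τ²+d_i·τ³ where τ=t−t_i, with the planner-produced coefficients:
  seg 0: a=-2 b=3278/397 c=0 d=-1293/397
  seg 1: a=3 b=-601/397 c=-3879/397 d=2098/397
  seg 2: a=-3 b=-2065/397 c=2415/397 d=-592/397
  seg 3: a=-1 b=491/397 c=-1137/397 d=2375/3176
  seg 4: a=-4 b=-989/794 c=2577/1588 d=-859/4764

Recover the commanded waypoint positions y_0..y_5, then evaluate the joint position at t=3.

y_0=-2 y_1=3 y_2=-3 y_3=-1 y_4=-4 y_5=2
S(3) = -1433/397

y_0 = S_0(0) = a_0 = -2
y_1 = S_1(0) = a_1 = 3
y_2 = S_2(0) = a_2 = -3
y_3 = S_3(0) = a_3 = -1
y_4 = S_4(0) = a_4 = -4
y_5 = S_4(3) = 2
t_q=3 is in segment 2 (τ=1); S_2(τ)=-1433/397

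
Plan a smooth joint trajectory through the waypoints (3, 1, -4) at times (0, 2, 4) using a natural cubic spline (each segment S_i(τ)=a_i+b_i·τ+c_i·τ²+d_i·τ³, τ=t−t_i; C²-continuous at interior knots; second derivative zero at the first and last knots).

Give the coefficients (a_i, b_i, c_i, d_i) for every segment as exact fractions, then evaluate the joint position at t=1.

Δ: Δ0=-1, Δ1=-5/2
row 1: diag=8, rhs=-9; c'=1/4, d'=-9/8
back: M1=-9/8
M: M0=0, M1=-9/8, M2=0
seg 0: a=3, c=M0/2=0, d=(M1−M0)/(6·2)=-3/32, b=Δ0−h0·(2M0+M1)/6=-5/8
seg 1: a=1, c=M1/2=-9/16, d=(M2−M1)/(6·2)=3/32, b=Δ1−h1·(2M1+M2)/6=-7/4
t_q=1 → seg 0, τ=1; S=3+-5/8·τ+0·τ²+-3/32·τ³=73/32

  seg 0: a=3 b=-5/8 c=0 d=-3/32
  seg 1: a=1 b=-7/4 c=-9/16 d=3/32
S(1) = 73/32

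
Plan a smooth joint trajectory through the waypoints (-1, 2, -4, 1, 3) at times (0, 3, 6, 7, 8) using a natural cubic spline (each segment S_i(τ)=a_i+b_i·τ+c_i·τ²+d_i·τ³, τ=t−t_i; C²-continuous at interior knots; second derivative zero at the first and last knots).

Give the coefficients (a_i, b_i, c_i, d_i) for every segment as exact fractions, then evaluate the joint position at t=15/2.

Δ: Δ0=1, Δ1=-2, Δ2=5, Δ3=2
row 1: diag=12, rhs=-18; c'=1/4, d'=-3/2
row 2: denom=8−3·1/4=29/4; d'=(42−3·-3/2)/(29/4)=186/29
row 3: denom=4−1·4/29=112/29; d'=(-18−1·186/29)/(112/29)=-177/28
back: M3=-177/28
back: M2=186/29−4/29·-177/28=51/7
back: M1=-3/2−1/4·51/7=-93/28
M: M0=0, M1=-93/28, M2=51/7, M3=-177/28, M4=0
seg 0: a=-1, c=M0/2=0, d=(M1−M0)/(6·3)=-31/168, b=Δ0−h0·(2M0+M1)/6=149/56
seg 1: a=2, c=M1/2=-93/56, d=(M2−M1)/(6·3)=33/56, b=Δ1−h1·(2M1+M2)/6=-65/28
seg 2: a=-4, c=M2/2=51/14, d=(M3−M2)/(6·1)=-127/56, b=Δ2−h2·(2M2+M3)/6=29/8
seg 3: a=1, c=M3/2=-177/56, d=(M4−M3)/(6·1)=59/56, b=Δ3−h3·(2M3+M4)/6=115/28
t_q=15/2 → seg 3, τ=1/2; S=1+115/28·τ+-177/56·τ²+59/56·τ³=1073/448

  seg 0: a=-1 b=149/56 c=0 d=-31/168
  seg 1: a=2 b=-65/28 c=-93/56 d=33/56
  seg 2: a=-4 b=29/8 c=51/14 d=-127/56
  seg 3: a=1 b=115/28 c=-177/56 d=59/56
S(15/2) = 1073/448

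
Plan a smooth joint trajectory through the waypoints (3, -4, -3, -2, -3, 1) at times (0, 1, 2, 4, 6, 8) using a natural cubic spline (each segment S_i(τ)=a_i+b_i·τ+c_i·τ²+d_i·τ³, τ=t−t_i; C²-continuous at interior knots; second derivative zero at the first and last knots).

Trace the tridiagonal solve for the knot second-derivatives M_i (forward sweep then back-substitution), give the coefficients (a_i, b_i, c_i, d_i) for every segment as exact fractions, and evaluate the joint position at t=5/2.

  seg 0: a=3 b=-2848/313 c=0 d=657/313
  seg 1: a=-4 b=-877/313 c=1971/313 d=-781/313
  seg 2: a=-3 b=722/313 c=-372/313 d=357/2504
  seg 3: a=-2 b=-461/626 c=-417/1252 d=565/2504
  seg 4: a=-3 b=200/313 c=639/626 d=-213/1252
S(5/2) = -42587/20032

Δ: Δ0=-7, Δ1=1, Δ2=1/2, Δ3=-1/2, Δ4=2
row 1: diag=4, rhs=48; c'=1/4, d'=12
row 2: denom=6−1·1/4=23/4; d'=(-3−1·12)/(23/4)=-60/23
row 3: denom=8−2·8/23=168/23; d'=(-6−2·-60/23)/(168/23)=-3/28
row 4: denom=8−2·23/84=313/42; d'=(15−2·-3/28)/(313/42)=639/313
back: M4=639/313
back: M3=-3/28−23/84·639/313=-417/626
back: M2=-60/23−8/23·-417/626=-744/313
back: M1=12−1/4·-744/313=3942/313
M: M0=0, M1=3942/313, M2=-744/313, M3=-417/626, M4=639/313, M5=0
seg 0: a=3, c=M0/2=0, d=(M1−M0)/(6·1)=657/313, b=Δ0−h0·(2M0+M1)/6=-2848/313
seg 1: a=-4, c=M1/2=1971/313, d=(M2−M1)/(6·1)=-781/313, b=Δ1−h1·(2M1+M2)/6=-877/313
seg 2: a=-3, c=M2/2=-372/313, d=(M3−M2)/(6·2)=357/2504, b=Δ2−h2·(2M2+M3)/6=722/313
seg 3: a=-2, c=M3/2=-417/1252, d=(M4−M3)/(6·2)=565/2504, b=Δ3−h3·(2M3+M4)/6=-461/626
seg 4: a=-3, c=M4/2=639/626, d=(M5−M4)/(6·2)=-213/1252, b=Δ4−h4·(2M4+M5)/6=200/313
t_q=5/2 → seg 2, τ=1/2; S=-3+722/313·τ+-372/313·τ²+357/2504·τ³=-42587/20032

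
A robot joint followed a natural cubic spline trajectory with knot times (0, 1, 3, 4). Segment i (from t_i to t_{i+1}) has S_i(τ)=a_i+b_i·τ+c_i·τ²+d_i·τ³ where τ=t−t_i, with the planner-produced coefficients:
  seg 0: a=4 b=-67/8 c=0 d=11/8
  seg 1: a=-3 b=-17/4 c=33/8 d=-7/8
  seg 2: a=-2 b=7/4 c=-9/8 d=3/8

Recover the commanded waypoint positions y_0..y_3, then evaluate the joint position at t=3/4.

y_0 = S_0(0) = a_0 = 4
y_1 = S_1(0) = a_1 = -3
y_2 = S_2(0) = a_2 = -2
y_3 = S_2(1) = -1
t_q=3/4 is in segment 0 (τ=3/4); S_0(τ)=-871/512

y_0=4 y_1=-3 y_2=-2 y_3=-1
S(3/4) = -871/512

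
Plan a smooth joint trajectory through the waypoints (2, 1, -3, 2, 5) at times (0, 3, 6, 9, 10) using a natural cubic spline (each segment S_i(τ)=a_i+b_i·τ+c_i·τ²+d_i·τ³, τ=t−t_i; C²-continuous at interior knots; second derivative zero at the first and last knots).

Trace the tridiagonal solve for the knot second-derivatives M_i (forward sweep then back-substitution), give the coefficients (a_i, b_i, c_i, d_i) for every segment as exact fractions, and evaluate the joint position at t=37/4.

Δ: Δ0=-1/3, Δ1=-4/3, Δ2=5/3, Δ3=3
row 1: diag=12, rhs=-6; c'=1/4, d'=-1/2
row 2: denom=12−3·1/4=45/4; d'=(18−3·-1/2)/(45/4)=26/15
row 3: denom=8−3·4/15=36/5; d'=(8−3·26/15)/(36/5)=7/18
back: M3=7/18
back: M2=26/15−4/15·7/18=44/27
back: M1=-1/2−1/4·44/27=-49/54
M: M0=0, M1=-49/54, M2=44/27, M3=7/18, M4=0
seg 0: a=2, c=M0/2=0, d=(M1−M0)/(6·3)=-49/972, b=Δ0−h0·(2M0+M1)/6=13/108
seg 1: a=1, c=M1/2=-49/108, d=(M2−M1)/(6·3)=137/972, b=Δ1−h1·(2M1+M2)/6=-67/54
seg 2: a=-3, c=M2/2=22/27, d=(M3−M2)/(6·3)=-67/972, b=Δ2−h2·(2M2+M3)/6=-17/108
seg 3: a=2, c=M3/2=7/36, d=(M4−M3)/(6·1)=-7/108, b=Δ3−h3·(2M3+M4)/6=155/54
t_q=37/4 → seg 3, τ=1/4; S=2+155/54·τ+7/36·τ²+-7/108·τ³=6287/2304

  seg 0: a=2 b=13/108 c=0 d=-49/972
  seg 1: a=1 b=-67/54 c=-49/108 d=137/972
  seg 2: a=-3 b=-17/108 c=22/27 d=-67/972
  seg 3: a=2 b=155/54 c=7/36 d=-7/108
S(37/4) = 6287/2304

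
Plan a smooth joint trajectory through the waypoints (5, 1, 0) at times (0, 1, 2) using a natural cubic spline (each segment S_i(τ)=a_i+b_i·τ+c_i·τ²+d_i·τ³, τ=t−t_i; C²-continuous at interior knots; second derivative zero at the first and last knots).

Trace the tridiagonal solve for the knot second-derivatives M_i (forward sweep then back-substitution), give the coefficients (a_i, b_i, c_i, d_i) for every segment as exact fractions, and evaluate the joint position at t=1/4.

Δ: Δ0=-4, Δ1=-1
row 1: diag=4, rhs=18; c'=1/4, d'=9/2
back: M1=9/2
M: M0=0, M1=9/2, M2=0
seg 0: a=5, c=M0/2=0, d=(M1−M0)/(6·1)=3/4, b=Δ0−h0·(2M0+M1)/6=-19/4
seg 1: a=1, c=M1/2=9/4, d=(M2−M1)/(6·1)=-3/4, b=Δ1−h1·(2M1+M2)/6=-5/2
t_q=1/4 → seg 0, τ=1/4; S=5+-19/4·τ+0·τ²+3/4·τ³=979/256

  seg 0: a=5 b=-19/4 c=0 d=3/4
  seg 1: a=1 b=-5/2 c=9/4 d=-3/4
S(1/4) = 979/256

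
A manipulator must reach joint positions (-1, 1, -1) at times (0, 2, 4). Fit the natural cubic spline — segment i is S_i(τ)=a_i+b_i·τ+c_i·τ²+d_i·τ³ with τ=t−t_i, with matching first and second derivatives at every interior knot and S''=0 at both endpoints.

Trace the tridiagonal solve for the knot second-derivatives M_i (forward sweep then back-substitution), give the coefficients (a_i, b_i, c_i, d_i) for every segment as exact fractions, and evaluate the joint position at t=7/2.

Δ: Δ0=1, Δ1=-1
row 1: diag=8, rhs=-12; c'=1/4, d'=-3/2
back: M1=-3/2
M: M0=0, M1=-3/2, M2=0
seg 0: a=-1, c=M0/2=0, d=(M1−M0)/(6·2)=-1/8, b=Δ0−h0·(2M0+M1)/6=3/2
seg 1: a=1, c=M1/2=-3/4, d=(M2−M1)/(6·2)=1/8, b=Δ1−h1·(2M1+M2)/6=0
t_q=7/2 → seg 1, τ=3/2; S=1+0·τ+-3/4·τ²+1/8·τ³=-17/64

  seg 0: a=-1 b=3/2 c=0 d=-1/8
  seg 1: a=1 b=0 c=-3/4 d=1/8
S(7/2) = -17/64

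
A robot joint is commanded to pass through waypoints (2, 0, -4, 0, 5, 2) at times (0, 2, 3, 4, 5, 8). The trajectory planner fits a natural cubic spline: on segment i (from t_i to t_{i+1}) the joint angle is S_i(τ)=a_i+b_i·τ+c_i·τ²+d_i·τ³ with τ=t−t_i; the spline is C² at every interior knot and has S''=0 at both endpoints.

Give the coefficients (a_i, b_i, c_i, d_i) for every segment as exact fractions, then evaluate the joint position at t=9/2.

  seg 0: a=2 b=499/665 c=0 d=-291/665
  seg 1: a=0 b=-2993/665 c=-1746/665 d=297/95
  seg 2: a=-4 b=-248/665 c=4491/665 d=-1583/665
  seg 3: a=0 b=797/133 c=-258/665 d=-402/665
  seg 4: a=5 b=2263/665 c=-1464/665 d=488/1995
S(9/2) = 1073/380

Δ: Δ0=-1, Δ1=-4, Δ2=4, Δ3=5, Δ4=-1
row 1: diag=6, rhs=-18; c'=1/6, d'=-3
row 2: denom=4−1·1/6=23/6; d'=(48−1·-3)/(23/6)=306/23
row 3: denom=4−1·6/23=86/23; d'=(6−1·306/23)/(86/23)=-84/43
row 4: denom=8−1·23/86=665/86; d'=(-36−1·-84/43)/(665/86)=-2928/665
back: M4=-2928/665
back: M3=-84/43−23/86·-2928/665=-516/665
back: M2=306/23−6/23·-516/665=8982/665
back: M1=-3−1/6·8982/665=-3492/665
M: M0=0, M1=-3492/665, M2=8982/665, M3=-516/665, M4=-2928/665, M5=0
seg 0: a=2, c=M0/2=0, d=(M1−M0)/(6·2)=-291/665, b=Δ0−h0·(2M0+M1)/6=499/665
seg 1: a=0, c=M1/2=-1746/665, d=(M2−M1)/(6·1)=297/95, b=Δ1−h1·(2M1+M2)/6=-2993/665
seg 2: a=-4, c=M2/2=4491/665, d=(M3−M2)/(6·1)=-1583/665, b=Δ2−h2·(2M2+M3)/6=-248/665
seg 3: a=0, c=M3/2=-258/665, d=(M4−M3)/(6·1)=-402/665, b=Δ3−h3·(2M3+M4)/6=797/133
seg 4: a=5, c=M4/2=-1464/665, d=(M5−M4)/(6·3)=488/1995, b=Δ4−h4·(2M4+M5)/6=2263/665
t_q=9/2 → seg 3, τ=1/2; S=0+797/133·τ+-258/665·τ²+-402/665·τ³=1073/380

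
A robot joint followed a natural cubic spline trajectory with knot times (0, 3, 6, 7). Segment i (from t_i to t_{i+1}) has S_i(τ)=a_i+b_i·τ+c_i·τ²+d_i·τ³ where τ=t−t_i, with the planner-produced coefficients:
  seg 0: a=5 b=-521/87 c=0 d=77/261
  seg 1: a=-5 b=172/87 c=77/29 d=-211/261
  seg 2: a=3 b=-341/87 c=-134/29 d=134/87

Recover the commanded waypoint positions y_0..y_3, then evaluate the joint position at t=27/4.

y_0 = S_0(0) = a_0 = 5
y_1 = S_1(0) = a_1 = -5
y_2 = S_2(0) = a_2 = 3
y_3 = S_2(1) = -4
t_q=27/4 is in segment 2 (τ=3/4); S_2(τ)=-1753/928

y_0=5 y_1=-5 y_2=3 y_3=-4
S(27/4) = -1753/928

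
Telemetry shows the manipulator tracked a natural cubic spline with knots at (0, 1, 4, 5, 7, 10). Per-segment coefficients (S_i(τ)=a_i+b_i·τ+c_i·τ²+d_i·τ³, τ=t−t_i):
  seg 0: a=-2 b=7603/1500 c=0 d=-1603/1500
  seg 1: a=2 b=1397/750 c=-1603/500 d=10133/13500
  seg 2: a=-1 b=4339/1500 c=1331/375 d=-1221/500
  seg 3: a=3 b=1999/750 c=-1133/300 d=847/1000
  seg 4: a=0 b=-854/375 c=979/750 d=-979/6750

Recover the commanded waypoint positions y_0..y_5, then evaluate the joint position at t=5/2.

y_0=-2 y_1=2 y_2=-1 y_3=3 y_4=0 y_5=1
S(5/2) = 91/800

y_0 = S_0(0) = a_0 = -2
y_1 = S_1(0) = a_1 = 2
y_2 = S_2(0) = a_2 = -1
y_3 = S_3(0) = a_3 = 3
y_4 = S_4(0) = a_4 = 0
y_5 = S_4(3) = 1
t_q=5/2 is in segment 1 (τ=3/2); S_1(τ)=91/800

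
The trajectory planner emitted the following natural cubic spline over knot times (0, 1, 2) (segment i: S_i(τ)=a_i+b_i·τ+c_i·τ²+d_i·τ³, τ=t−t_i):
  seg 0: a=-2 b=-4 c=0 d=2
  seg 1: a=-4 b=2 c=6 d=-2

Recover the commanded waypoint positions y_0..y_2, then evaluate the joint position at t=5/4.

y_0 = S_0(0) = a_0 = -2
y_1 = S_1(0) = a_1 = -4
y_2 = S_1(1) = 2
t_q=5/4 is in segment 1 (τ=1/4); S_1(τ)=-101/32

y_0=-2 y_1=-4 y_2=2
S(5/4) = -101/32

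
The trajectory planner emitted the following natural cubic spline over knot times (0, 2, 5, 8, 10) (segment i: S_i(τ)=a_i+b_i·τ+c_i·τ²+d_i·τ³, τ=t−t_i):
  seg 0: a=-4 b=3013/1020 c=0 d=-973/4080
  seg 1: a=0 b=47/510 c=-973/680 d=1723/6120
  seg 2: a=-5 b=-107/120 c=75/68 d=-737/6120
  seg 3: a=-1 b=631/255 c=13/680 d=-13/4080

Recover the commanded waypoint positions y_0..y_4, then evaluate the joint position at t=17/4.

y_0=-4 y_1=0 y_2=-5 y_3=-1 y_4=4
S(17/4) = -33333/8704

y_0 = S_0(0) = a_0 = -4
y_1 = S_1(0) = a_1 = 0
y_2 = S_2(0) = a_2 = -5
y_3 = S_3(0) = a_3 = -1
y_4 = S_3(2) = 4
t_q=17/4 is in segment 1 (τ=9/4); S_1(τ)=-33333/8704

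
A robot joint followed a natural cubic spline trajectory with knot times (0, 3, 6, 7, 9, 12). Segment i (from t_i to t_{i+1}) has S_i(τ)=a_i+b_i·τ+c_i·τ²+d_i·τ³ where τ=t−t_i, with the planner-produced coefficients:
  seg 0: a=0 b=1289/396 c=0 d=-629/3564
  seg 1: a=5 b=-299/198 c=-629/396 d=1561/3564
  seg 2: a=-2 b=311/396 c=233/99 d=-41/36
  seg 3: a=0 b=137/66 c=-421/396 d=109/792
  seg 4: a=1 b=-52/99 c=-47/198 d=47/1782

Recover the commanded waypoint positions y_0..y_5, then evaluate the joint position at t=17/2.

y_0 = S_0(0) = a_0 = 0
y_1 = S_1(0) = a_1 = 5
y_2 = S_2(0) = a_2 = -2
y_3 = S_3(0) = a_3 = 0
y_4 = S_4(0) = a_4 = 1
y_5 = S_4(3) = -2
t_q=17/2 is in segment 3 (τ=3/2); S_3(τ)=835/704

y_0=0 y_1=5 y_2=-2 y_3=0 y_4=1 y_5=-2
S(17/2) = 835/704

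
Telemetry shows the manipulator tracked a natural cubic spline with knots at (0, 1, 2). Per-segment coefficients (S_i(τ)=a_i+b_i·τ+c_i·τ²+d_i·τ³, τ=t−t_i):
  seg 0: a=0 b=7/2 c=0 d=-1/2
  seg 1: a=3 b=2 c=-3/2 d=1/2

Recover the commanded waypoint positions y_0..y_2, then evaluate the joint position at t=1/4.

y_0=0 y_1=3 y_2=4
S(1/4) = 111/128

y_0 = S_0(0) = a_0 = 0
y_1 = S_1(0) = a_1 = 3
y_2 = S_1(1) = 4
t_q=1/4 is in segment 0 (τ=1/4); S_0(τ)=111/128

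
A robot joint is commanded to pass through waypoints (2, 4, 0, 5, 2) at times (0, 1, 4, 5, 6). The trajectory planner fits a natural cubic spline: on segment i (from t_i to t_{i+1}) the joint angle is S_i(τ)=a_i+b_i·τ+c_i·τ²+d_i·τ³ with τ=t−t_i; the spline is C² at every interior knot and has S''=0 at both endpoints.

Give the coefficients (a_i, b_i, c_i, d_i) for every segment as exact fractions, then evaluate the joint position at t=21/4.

Δ: Δ0=2, Δ1=-4/3, Δ2=5, Δ3=-3
row 1: diag=8, rhs=-20; c'=3/8, d'=-5/2
row 2: denom=8−3·3/8=55/8; d'=(38−3·-5/2)/(55/8)=364/55
row 3: denom=4−1·8/55=212/55; d'=(-48−1·364/55)/(212/55)=-751/53
back: M3=-751/53
back: M2=364/55−8/55·-751/53=460/53
back: M1=-5/2−3/8·460/53=-305/53
M: M0=0, M1=-305/53, M2=460/53, M3=-751/53, M4=0
seg 0: a=2, c=M0/2=0, d=(M1−M0)/(6·1)=-305/318, b=Δ0−h0·(2M0+M1)/6=941/318
seg 1: a=4, c=M1/2=-305/106, d=(M2−M1)/(6·3)=85/106, b=Δ1−h1·(2M1+M2)/6=13/159
seg 2: a=0, c=M2/2=230/53, d=(M3−M2)/(6·1)=-1211/318, b=Δ2−h2·(2M2+M3)/6=1421/318
seg 3: a=5, c=M3/2=-751/106, d=(M4−M3)/(6·1)=751/318, b=Δ3−h3·(2M3+M4)/6=274/159
t_q=21/4 → seg 3, τ=1/4; S=5+274/159·τ+-751/106·τ²+751/318·τ³=34089/6784

  seg 0: a=2 b=941/318 c=0 d=-305/318
  seg 1: a=4 b=13/159 c=-305/106 d=85/106
  seg 2: a=0 b=1421/318 c=230/53 d=-1211/318
  seg 3: a=5 b=274/159 c=-751/106 d=751/318
S(21/4) = 34089/6784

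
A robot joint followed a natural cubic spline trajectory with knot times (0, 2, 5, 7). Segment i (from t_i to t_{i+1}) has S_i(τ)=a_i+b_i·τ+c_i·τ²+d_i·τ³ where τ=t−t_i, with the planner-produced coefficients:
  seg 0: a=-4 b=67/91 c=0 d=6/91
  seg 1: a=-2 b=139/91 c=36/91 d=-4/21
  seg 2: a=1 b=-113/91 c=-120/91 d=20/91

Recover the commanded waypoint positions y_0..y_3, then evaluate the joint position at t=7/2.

y_0 = S_0(0) = a_0 = -4
y_1 = S_1(0) = a_1 = -2
y_2 = S_2(0) = a_2 = 1
y_3 = S_2(2) = -5
t_q=7/2 is in segment 1 (τ=3/2); S_1(τ)=7/13

y_0=-4 y_1=-2 y_2=1 y_3=-5
S(7/2) = 7/13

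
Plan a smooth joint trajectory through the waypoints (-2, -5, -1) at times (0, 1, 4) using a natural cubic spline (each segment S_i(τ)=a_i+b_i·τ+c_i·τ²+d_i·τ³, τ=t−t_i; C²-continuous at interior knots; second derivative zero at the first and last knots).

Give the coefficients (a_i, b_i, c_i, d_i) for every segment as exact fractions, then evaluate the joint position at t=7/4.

  seg 0: a=-2 b=-85/24 c=0 d=13/24
  seg 1: a=-5 b=-23/12 c=13/8 d=-13/72
S(7/4) = -2867/512

Δ: Δ0=-3, Δ1=4/3
row 1: diag=8, rhs=26; c'=3/8, d'=13/4
back: M1=13/4
M: M0=0, M1=13/4, M2=0
seg 0: a=-2, c=M0/2=0, d=(M1−M0)/(6·1)=13/24, b=Δ0−h0·(2M0+M1)/6=-85/24
seg 1: a=-5, c=M1/2=13/8, d=(M2−M1)/(6·3)=-13/72, b=Δ1−h1·(2M1+M2)/6=-23/12
t_q=7/4 → seg 1, τ=3/4; S=-5+-23/12·τ+13/8·τ²+-13/72·τ³=-2867/512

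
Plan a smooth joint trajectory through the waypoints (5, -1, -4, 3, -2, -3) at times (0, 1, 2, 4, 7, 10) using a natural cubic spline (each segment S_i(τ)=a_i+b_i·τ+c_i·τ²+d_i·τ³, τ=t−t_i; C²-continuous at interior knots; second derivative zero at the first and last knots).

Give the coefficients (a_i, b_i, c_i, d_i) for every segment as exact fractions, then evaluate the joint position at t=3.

Δ: Δ0=-6, Δ1=-3, Δ2=7/2, Δ3=-5/3, Δ4=-1/3
row 1: diag=4, rhs=18; c'=1/4, d'=9/2
row 2: denom=6−1·1/4=23/4; d'=(39−1·9/2)/(23/4)=6
row 3: denom=10−2·8/23=214/23; d'=(-31−2·6)/(214/23)=-989/214
row 4: denom=12−3·69/214=2361/214; d'=(8−3·-989/214)/(2361/214)=4679/2361
back: M4=4679/2361
back: M3=-989/214−69/214·4679/2361=-4140/787
back: M2=6−8/23·-4140/787=6162/787
back: M1=9/2−1/4·6162/787=2001/787
M: M0=0, M1=2001/787, M2=6162/787, M3=-4140/787, M4=4679/2361, M5=0
seg 0: a=5, c=M0/2=0, d=(M1−M0)/(6·1)=667/1574, b=Δ0−h0·(2M0+M1)/6=-10111/1574
seg 1: a=-1, c=M1/2=2001/1574, d=(M2−M1)/(6·1)=1387/1574, b=Δ1−h1·(2M1+M2)/6=-4055/787
seg 2: a=-4, c=M2/2=3081/787, d=(M3−M2)/(6·2)=-1717/1574, b=Δ2−h2·(2M2+M3)/6=53/1574
seg 3: a=3, c=M3/2=-2070/787, d=(M4−M3)/(6·3)=17099/42498, b=Δ3−h3·(2M3+M4)/6=4097/1574
seg 4: a=-2, c=M4/2=4679/4722, d=(M5−M4)/(6·3)=-4679/42498, b=Δ4−h4·(2M4+M5)/6=-1822/787
t_q=3 → seg 2, τ=1; S=-4+53/1574·τ+3081/787·τ²+-1717/1574·τ³=-899/787

  seg 0: a=5 b=-10111/1574 c=0 d=667/1574
  seg 1: a=-1 b=-4055/787 c=2001/1574 d=1387/1574
  seg 2: a=-4 b=53/1574 c=3081/787 d=-1717/1574
  seg 3: a=3 b=4097/1574 c=-2070/787 d=17099/42498
  seg 4: a=-2 b=-1822/787 c=4679/4722 d=-4679/42498
S(3) = -899/787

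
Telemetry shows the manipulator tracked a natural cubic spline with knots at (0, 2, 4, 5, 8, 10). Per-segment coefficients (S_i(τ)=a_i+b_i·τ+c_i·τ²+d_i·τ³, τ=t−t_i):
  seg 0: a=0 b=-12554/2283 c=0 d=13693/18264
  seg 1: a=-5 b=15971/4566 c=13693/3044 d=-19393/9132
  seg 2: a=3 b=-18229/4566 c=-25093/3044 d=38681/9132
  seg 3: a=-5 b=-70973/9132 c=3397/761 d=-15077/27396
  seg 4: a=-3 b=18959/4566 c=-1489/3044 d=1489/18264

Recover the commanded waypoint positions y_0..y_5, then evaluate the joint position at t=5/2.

y_0 = S_0(0) = a_0 = 0
y_1 = S_1(0) = a_1 = -5
y_2 = S_2(0) = a_2 = 3
y_3 = S_3(0) = a_3 = -5
y_4 = S_4(0) = a_4 = -3
y_5 = S_4(2) = 4
t_q=5/2 is in segment 1 (τ=1/2); S_1(τ)=-58249/24352

y_0=0 y_1=-5 y_2=3 y_3=-5 y_4=-3 y_5=4
S(5/2) = -58249/24352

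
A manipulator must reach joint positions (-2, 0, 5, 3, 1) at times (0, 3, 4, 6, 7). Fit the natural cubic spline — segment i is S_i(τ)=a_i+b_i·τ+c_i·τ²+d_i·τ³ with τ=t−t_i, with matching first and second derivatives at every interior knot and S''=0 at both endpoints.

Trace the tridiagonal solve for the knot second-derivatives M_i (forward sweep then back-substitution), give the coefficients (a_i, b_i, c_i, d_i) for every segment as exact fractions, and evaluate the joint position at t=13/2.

  seg 0: a=-2 b=-527/375 c=0 d=259/1125
  seg 1: a=0 b=1804/375 c=259/125 d=-706/375
  seg 2: a=5 b=248/75 c=-447/125 d=1067/1500
  seg 3: a=3 b=-923/375 c=173/250 d=-173/750
S(13/2) = 3827/2000

Δ: Δ0=2/3, Δ1=5, Δ2=-1, Δ3=-2
row 1: diag=8, rhs=26; c'=1/8, d'=13/4
row 2: denom=6−1·1/8=47/8; d'=(-36−1·13/4)/(47/8)=-314/47
row 3: denom=6−2·16/47=250/47; d'=(-6−2·-314/47)/(250/47)=173/125
back: M3=173/125
back: M2=-314/47−16/47·173/125=-894/125
back: M1=13/4−1/8·-894/125=518/125
M: M0=0, M1=518/125, M2=-894/125, M3=173/125, M4=0
seg 0: a=-2, c=M0/2=0, d=(M1−M0)/(6·3)=259/1125, b=Δ0−h0·(2M0+M1)/6=-527/375
seg 1: a=0, c=M1/2=259/125, d=(M2−M1)/(6·1)=-706/375, b=Δ1−h1·(2M1+M2)/6=1804/375
seg 2: a=5, c=M2/2=-447/125, d=(M3−M2)/(6·2)=1067/1500, b=Δ2−h2·(2M2+M3)/6=248/75
seg 3: a=3, c=M3/2=173/250, d=(M4−M3)/(6·1)=-173/750, b=Δ3−h3·(2M3+M4)/6=-923/375
t_q=13/2 → seg 3, τ=1/2; S=3+-923/375·τ+173/250·τ²+-173/750·τ³=3827/2000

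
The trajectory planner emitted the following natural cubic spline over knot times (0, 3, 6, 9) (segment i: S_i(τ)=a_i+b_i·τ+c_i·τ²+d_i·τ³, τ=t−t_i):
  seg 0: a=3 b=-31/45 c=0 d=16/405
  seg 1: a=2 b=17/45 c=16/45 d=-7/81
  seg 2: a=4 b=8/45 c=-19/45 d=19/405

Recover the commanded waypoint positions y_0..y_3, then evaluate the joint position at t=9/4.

y_0 = S_0(0) = a_0 = 3
y_1 = S_1(0) = a_1 = 2
y_2 = S_2(0) = a_2 = 4
y_3 = S_2(3) = 2
t_q=9/4 is in segment 0 (τ=9/4); S_0(τ)=19/10

y_0=3 y_1=2 y_2=4 y_3=2
S(9/4) = 19/10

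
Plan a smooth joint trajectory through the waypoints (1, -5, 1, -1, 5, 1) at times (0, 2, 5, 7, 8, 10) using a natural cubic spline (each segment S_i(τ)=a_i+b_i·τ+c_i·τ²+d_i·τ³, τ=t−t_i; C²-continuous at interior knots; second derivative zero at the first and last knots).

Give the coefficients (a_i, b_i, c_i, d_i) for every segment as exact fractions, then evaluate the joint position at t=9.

Δ: Δ0=-3, Δ1=2, Δ2=-1, Δ3=6, Δ4=-2
row 1: diag=10, rhs=30; c'=3/10, d'=3
row 2: denom=10−3·3/10=91/10; d'=(-18−3·3)/(91/10)=-270/91
row 3: denom=6−2·20/91=506/91; d'=(42−2·-270/91)/(506/91)=2181/253
row 4: denom=6−1·91/506=2945/506; d'=(-48−1·2181/253)/(2945/506)=-5730/589
back: M4=-5730/589
back: M3=2181/253−91/506·-5730/589=6108/589
back: M2=-270/91−20/91·6108/589=-3090/589
back: M1=3−3/10·-3090/589=2694/589
M: M0=0, M1=2694/589, M2=-3090/589, M3=6108/589, M4=-5730/589, M5=0
seg 0: a=1, c=M0/2=0, d=(M1−M0)/(6·2)=449/1178, b=Δ0−h0·(2M0+M1)/6=-2665/589
seg 1: a=-5, c=M1/2=1347/589, d=(M2−M1)/(6·3)=-964/1767, b=Δ1−h1·(2M1+M2)/6=29/589
seg 2: a=1, c=M2/2=-1545/589, d=(M3−M2)/(6·2)=1533/1178, b=Δ2−h2·(2M2+M3)/6=-565/589
seg 3: a=-1, c=M3/2=3054/589, d=(M4−M3)/(6·1)=-1973/589, b=Δ3−h3·(2M3+M4)/6=2453/589
seg 4: a=5, c=M4/2=-2865/589, d=(M5−M4)/(6·2)=955/1178, b=Δ4−h4·(2M4+M5)/6=2642/589
t_q=9 → seg 4, τ=1; S=5+2642/589·τ+-2865/589·τ²+955/1178·τ³=6399/1178

  seg 0: a=1 b=-2665/589 c=0 d=449/1178
  seg 1: a=-5 b=29/589 c=1347/589 d=-964/1767
  seg 2: a=1 b=-565/589 c=-1545/589 d=1533/1178
  seg 3: a=-1 b=2453/589 c=3054/589 d=-1973/589
  seg 4: a=5 b=2642/589 c=-2865/589 d=955/1178
S(9) = 6399/1178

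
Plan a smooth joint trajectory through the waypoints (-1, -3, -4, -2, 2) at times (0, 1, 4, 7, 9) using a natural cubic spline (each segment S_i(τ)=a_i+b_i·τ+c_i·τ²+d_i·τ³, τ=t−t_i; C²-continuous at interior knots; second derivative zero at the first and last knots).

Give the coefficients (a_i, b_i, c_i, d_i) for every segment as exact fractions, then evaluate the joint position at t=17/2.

Δ: Δ0=-2, Δ1=-1/3, Δ2=2/3, Δ3=2
row 1: diag=8, rhs=10; c'=3/8, d'=5/4
row 2: denom=12−3·3/8=87/8; d'=(6−3·5/4)/(87/8)=6/29
row 3: denom=10−3·8/29=266/29; d'=(8−3·6/29)/(266/29)=107/133
back: M3=107/133
back: M2=6/29−8/29·107/133=-2/133
back: M1=5/4−3/8·-2/133=167/133
M: M0=0, M1=167/133, M2=-2/133, M3=107/133, M4=0
seg 0: a=-1, c=M0/2=0, d=(M1−M0)/(6·1)=167/798, b=Δ0−h0·(2M0+M1)/6=-1763/798
seg 1: a=-3, c=M1/2=167/266, d=(M2−M1)/(6·3)=-169/2394, b=Δ1−h1·(2M1+M2)/6=-631/399
seg 2: a=-4, c=M2/2=-1/133, d=(M3−M2)/(6·3)=109/2394, b=Δ2−h2·(2M2+M3)/6=223/798
seg 3: a=-2, c=M3/2=107/266, d=(M4−M3)/(6·2)=-107/1596, b=Δ3−h3·(2M3+M4)/6=584/399
t_q=17/2 → seg 3, τ=3/2; S=-2+584/399·τ+107/266·τ²+-107/1596·τ³=3721/4256

  seg 0: a=-1 b=-1763/798 c=0 d=167/798
  seg 1: a=-3 b=-631/399 c=167/266 d=-169/2394
  seg 2: a=-4 b=223/798 c=-1/133 d=109/2394
  seg 3: a=-2 b=584/399 c=107/266 d=-107/1596
S(17/2) = 3721/4256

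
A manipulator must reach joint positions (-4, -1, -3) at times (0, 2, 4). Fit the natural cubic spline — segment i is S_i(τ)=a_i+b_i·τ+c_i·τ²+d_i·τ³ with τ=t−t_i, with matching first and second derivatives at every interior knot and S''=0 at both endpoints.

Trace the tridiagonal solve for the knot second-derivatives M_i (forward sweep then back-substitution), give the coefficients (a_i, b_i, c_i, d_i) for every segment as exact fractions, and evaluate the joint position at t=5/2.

Δ: Δ0=3/2, Δ1=-1
row 1: diag=8, rhs=-15; c'=1/4, d'=-15/8
back: M1=-15/8
M: M0=0, M1=-15/8, M2=0
seg 0: a=-4, c=M0/2=0, d=(M1−M0)/(6·2)=-5/32, b=Δ0−h0·(2M0+M1)/6=17/8
seg 1: a=-1, c=M1/2=-15/16, d=(M2−M1)/(6·2)=5/32, b=Δ1−h1·(2M1+M2)/6=1/4
t_q=5/2 → seg 1, τ=1/2; S=-1+1/4·τ+-15/16·τ²+5/32·τ³=-279/256

  seg 0: a=-4 b=17/8 c=0 d=-5/32
  seg 1: a=-1 b=1/4 c=-15/16 d=5/32
S(5/2) = -279/256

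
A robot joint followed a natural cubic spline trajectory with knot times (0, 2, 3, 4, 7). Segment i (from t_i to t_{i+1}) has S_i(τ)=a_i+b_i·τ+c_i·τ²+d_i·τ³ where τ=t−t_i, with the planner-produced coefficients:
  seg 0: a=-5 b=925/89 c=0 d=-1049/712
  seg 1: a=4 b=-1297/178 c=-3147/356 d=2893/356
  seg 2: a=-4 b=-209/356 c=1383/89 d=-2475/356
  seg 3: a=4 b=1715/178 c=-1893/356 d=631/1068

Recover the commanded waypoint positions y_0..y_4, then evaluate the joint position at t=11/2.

y_0=-5 y_1=4 y_2=-4 y_3=4 y_4=1
S(11/2) = 24157/2848

y_0 = S_0(0) = a_0 = -5
y_1 = S_1(0) = a_1 = 4
y_2 = S_2(0) = a_2 = -4
y_3 = S_3(0) = a_3 = 4
y_4 = S_3(3) = 1
t_q=11/2 is in segment 3 (τ=3/2); S_3(τ)=24157/2848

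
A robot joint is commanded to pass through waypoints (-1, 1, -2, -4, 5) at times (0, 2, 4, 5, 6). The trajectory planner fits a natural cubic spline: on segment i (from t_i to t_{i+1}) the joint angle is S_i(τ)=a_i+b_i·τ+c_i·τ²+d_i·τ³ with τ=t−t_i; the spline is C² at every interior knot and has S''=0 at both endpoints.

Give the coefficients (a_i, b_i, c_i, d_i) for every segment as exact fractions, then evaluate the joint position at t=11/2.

Δ: Δ0=1, Δ1=-3/2, Δ2=-2, Δ3=9
row 1: diag=8, rhs=-15; c'=1/4, d'=-15/8
row 2: denom=6−2·1/4=11/2; d'=(-3−2·-15/8)/(11/2)=3/22
row 3: denom=4−1·2/11=42/11; d'=(66−1·3/22)/(42/11)=69/4
back: M3=69/4
back: M2=3/22−2/11·69/4=-3
back: M1=-15/8−1/4·-3=-9/8
M: M0=0, M1=-9/8, M2=-3, M3=69/4, M4=0
seg 0: a=-1, c=M0/2=0, d=(M1−M0)/(6·2)=-3/32, b=Δ0−h0·(2M0+M1)/6=11/8
seg 1: a=1, c=M1/2=-9/16, d=(M2−M1)/(6·2)=-5/32, b=Δ1−h1·(2M1+M2)/6=1/4
seg 2: a=-2, c=M2/2=-3/2, d=(M3−M2)/(6·1)=27/8, b=Δ2−h2·(2M2+M3)/6=-31/8
seg 3: a=-4, c=M3/2=69/8, d=(M4−M3)/(6·1)=-23/8, b=Δ3−h3·(2M3+M4)/6=13/4
t_q=11/2 → seg 3, τ=1/2; S=-4+13/4·τ+69/8·τ²+-23/8·τ³=-37/64

  seg 0: a=-1 b=11/8 c=0 d=-3/32
  seg 1: a=1 b=1/4 c=-9/16 d=-5/32
  seg 2: a=-2 b=-31/8 c=-3/2 d=27/8
  seg 3: a=-4 b=13/4 c=69/8 d=-23/8
S(11/2) = -37/64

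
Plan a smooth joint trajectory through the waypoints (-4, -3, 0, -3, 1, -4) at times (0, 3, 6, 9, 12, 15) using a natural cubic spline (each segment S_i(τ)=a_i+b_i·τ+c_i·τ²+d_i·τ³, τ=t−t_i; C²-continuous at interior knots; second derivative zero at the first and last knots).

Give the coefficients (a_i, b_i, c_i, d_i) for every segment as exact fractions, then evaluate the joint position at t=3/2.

  seg 0: a=-4 b=-10/209 c=0 d=239/5643
  seg 1: a=-3 b=229/209 c=239/627 d=-259/1881
  seg 2: a=0 b=-70/209 c=-538/627 d=7/33
  seg 3: a=-3 b=51/209 c=659/627 d=-1294/5643
  seg 4: a=1 b=75/209 c=-635/627 d=635/5643
S(3/2) = -6569/1672

Δ: Δ0=1/3, Δ1=1, Δ2=-1, Δ3=4/3, Δ4=-5/3
row 1: diag=12, rhs=4; c'=1/4, d'=1/3
row 2: denom=12−3·1/4=45/4; d'=(-12−3·1/3)/(45/4)=-52/45
row 3: denom=12−3·4/15=56/5; d'=(14−3·-52/45)/(56/5)=131/84
row 4: denom=12−3·15/56=627/56; d'=(-18−3·131/84)/(627/56)=-1270/627
back: M4=-1270/627
back: M3=131/84−15/56·-1270/627=1318/627
back: M2=-52/45−4/15·1318/627=-1076/627
back: M1=1/3−1/4·-1076/627=478/627
M: M0=0, M1=478/627, M2=-1076/627, M3=1318/627, M4=-1270/627, M5=0
seg 0: a=-4, c=M0/2=0, d=(M1−M0)/(6·3)=239/5643, b=Δ0−h0·(2M0+M1)/6=-10/209
seg 1: a=-3, c=M1/2=239/627, d=(M2−M1)/(6·3)=-259/1881, b=Δ1−h1·(2M1+M2)/6=229/209
seg 2: a=0, c=M2/2=-538/627, d=(M3−M2)/(6·3)=7/33, b=Δ2−h2·(2M2+M3)/6=-70/209
seg 3: a=-3, c=M3/2=659/627, d=(M4−M3)/(6·3)=-1294/5643, b=Δ3−h3·(2M3+M4)/6=51/209
seg 4: a=1, c=M4/2=-635/627, d=(M5−M4)/(6·3)=635/5643, b=Δ4−h4·(2M4+M5)/6=75/209
t_q=3/2 → seg 0, τ=3/2; S=-4+-10/209·τ+0·τ²+239/5643·τ³=-6569/1672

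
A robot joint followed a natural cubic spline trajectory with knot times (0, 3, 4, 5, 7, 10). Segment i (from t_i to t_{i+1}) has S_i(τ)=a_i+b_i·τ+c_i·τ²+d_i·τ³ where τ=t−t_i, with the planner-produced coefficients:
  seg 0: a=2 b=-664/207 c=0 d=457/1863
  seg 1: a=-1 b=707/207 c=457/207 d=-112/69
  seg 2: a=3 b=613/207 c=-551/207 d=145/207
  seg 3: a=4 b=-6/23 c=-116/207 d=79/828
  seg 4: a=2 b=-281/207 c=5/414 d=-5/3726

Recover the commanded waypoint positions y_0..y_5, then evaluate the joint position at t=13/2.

y_0=2 y_1=-1 y_2=3 y_3=4 y_4=2 y_5=-2
S(13/2) = 1965/736

y_0 = S_0(0) = a_0 = 2
y_1 = S_1(0) = a_1 = -1
y_2 = S_2(0) = a_2 = 3
y_3 = S_3(0) = a_3 = 4
y_4 = S_4(0) = a_4 = 2
y_5 = S_4(3) = -2
t_q=13/2 is in segment 3 (τ=3/2); S_3(τ)=1965/736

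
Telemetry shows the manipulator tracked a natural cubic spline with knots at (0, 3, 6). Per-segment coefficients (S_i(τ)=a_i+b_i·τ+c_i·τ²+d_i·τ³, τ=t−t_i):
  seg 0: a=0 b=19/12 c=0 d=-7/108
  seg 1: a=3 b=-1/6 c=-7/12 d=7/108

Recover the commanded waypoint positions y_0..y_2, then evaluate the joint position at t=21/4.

y_0 = S_0(0) = a_0 = 0
y_1 = S_1(0) = a_1 = 3
y_2 = S_1(3) = -1
t_q=21/4 is in segment 1 (τ=9/4); S_1(τ)=105/256

y_0=0 y_1=3 y_2=-1
S(21/4) = 105/256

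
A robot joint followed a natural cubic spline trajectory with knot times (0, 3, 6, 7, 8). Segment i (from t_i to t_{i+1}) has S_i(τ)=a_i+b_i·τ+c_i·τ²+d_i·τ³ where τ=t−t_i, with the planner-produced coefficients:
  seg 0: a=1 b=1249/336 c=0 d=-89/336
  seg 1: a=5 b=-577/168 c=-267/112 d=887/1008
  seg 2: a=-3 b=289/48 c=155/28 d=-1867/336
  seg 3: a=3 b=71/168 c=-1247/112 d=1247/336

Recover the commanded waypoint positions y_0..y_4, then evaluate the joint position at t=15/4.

y_0 = S_0(0) = a_0 = 1
y_1 = S_1(0) = a_1 = 5
y_2 = S_2(0) = a_2 = -3
y_3 = S_3(0) = a_3 = 3
y_4 = S_3(1) = -4
t_q=15/4 is in segment 1 (τ=3/4); S_1(τ)=10425/7168

y_0=1 y_1=5 y_2=-3 y_3=3 y_4=-4
S(15/4) = 10425/7168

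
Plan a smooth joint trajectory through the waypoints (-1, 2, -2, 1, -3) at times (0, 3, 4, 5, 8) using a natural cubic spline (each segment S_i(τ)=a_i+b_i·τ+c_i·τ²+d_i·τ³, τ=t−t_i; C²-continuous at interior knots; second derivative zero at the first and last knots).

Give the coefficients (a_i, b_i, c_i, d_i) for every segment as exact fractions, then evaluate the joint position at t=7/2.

  seg 0: a=-1 b=443/120 c=0 d=-323/1080
  seg 1: a=2 b=-263/60 c=-323/120 d=123/40
  seg 2: a=-2 b=-13/24 c=98/15 d=-359/120
  seg 3: a=1 b=71/20 c=-293/120 d=293/1080
S(7/2) = -461/960

Δ: Δ0=1, Δ1=-4, Δ2=3, Δ3=-4/3
row 1: diag=8, rhs=-30; c'=1/8, d'=-15/4
row 2: denom=4−1·1/8=31/8; d'=(42−1·-15/4)/(31/8)=366/31
row 3: denom=8−1·8/31=240/31; d'=(-26−1·366/31)/(240/31)=-293/60
back: M3=-293/60
back: M2=366/31−8/31·-293/60=196/15
back: M1=-15/4−1/8·196/15=-323/60
M: M0=0, M1=-323/60, M2=196/15, M3=-293/60, M4=0
seg 0: a=-1, c=M0/2=0, d=(M1−M0)/(6·3)=-323/1080, b=Δ0−h0·(2M0+M1)/6=443/120
seg 1: a=2, c=M1/2=-323/120, d=(M2−M1)/(6·1)=123/40, b=Δ1−h1·(2M1+M2)/6=-263/60
seg 2: a=-2, c=M2/2=98/15, d=(M3−M2)/(6·1)=-359/120, b=Δ2−h2·(2M2+M3)/6=-13/24
seg 3: a=1, c=M3/2=-293/120, d=(M4−M3)/(6·3)=293/1080, b=Δ3−h3·(2M3+M4)/6=71/20
t_q=7/2 → seg 1, τ=1/2; S=2+-263/60·τ+-323/120·τ²+123/40·τ³=-461/960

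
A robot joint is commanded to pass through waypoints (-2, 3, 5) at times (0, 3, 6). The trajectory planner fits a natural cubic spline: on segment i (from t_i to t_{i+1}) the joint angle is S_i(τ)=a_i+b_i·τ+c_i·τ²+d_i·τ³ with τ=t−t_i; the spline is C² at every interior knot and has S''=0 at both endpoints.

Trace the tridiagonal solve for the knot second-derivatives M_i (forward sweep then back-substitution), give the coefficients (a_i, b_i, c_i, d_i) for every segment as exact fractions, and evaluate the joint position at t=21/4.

  seg 0: a=-2 b=23/12 c=0 d=-1/36
  seg 1: a=3 b=7/6 c=-1/4 d=1/36
S(21/4) = 1197/256

Δ: Δ0=5/3, Δ1=2/3
row 1: diag=12, rhs=-6; c'=1/4, d'=-1/2
back: M1=-1/2
M: M0=0, M1=-1/2, M2=0
seg 0: a=-2, c=M0/2=0, d=(M1−M0)/(6·3)=-1/36, b=Δ0−h0·(2M0+M1)/6=23/12
seg 1: a=3, c=M1/2=-1/4, d=(M2−M1)/(6·3)=1/36, b=Δ1−h1·(2M1+M2)/6=7/6
t_q=21/4 → seg 1, τ=9/4; S=3+7/6·τ+-1/4·τ²+1/36·τ³=1197/256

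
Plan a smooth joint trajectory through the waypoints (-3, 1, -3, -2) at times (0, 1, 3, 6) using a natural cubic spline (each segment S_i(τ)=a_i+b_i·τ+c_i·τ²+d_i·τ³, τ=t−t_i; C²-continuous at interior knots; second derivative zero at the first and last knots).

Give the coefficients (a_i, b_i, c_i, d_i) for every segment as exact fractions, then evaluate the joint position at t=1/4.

  seg 0: a=-3 b=433/84 c=0 d=-97/84
  seg 1: a=1 b=71/42 c=-97/28 d=17/21
  seg 2: a=-3 b=-103/42 c=39/28 d=-13/84
S(1/4) = -3099/1792

Δ: Δ0=4, Δ1=-2, Δ2=1/3
row 1: diag=6, rhs=-36; c'=1/3, d'=-6
row 2: denom=10−2·1/3=28/3; d'=(14−2·-6)/(28/3)=39/14
back: M2=39/14
back: M1=-6−1/3·39/14=-97/14
M: M0=0, M1=-97/14, M2=39/14, M3=0
seg 0: a=-3, c=M0/2=0, d=(M1−M0)/(6·1)=-97/84, b=Δ0−h0·(2M0+M1)/6=433/84
seg 1: a=1, c=M1/2=-97/28, d=(M2−M1)/(6·2)=17/21, b=Δ1−h1·(2M1+M2)/6=71/42
seg 2: a=-3, c=M2/2=39/28, d=(M3−M2)/(6·3)=-13/84, b=Δ2−h2·(2M2+M3)/6=-103/42
t_q=1/4 → seg 0, τ=1/4; S=-3+433/84·τ+0·τ²+-97/84·τ³=-3099/1792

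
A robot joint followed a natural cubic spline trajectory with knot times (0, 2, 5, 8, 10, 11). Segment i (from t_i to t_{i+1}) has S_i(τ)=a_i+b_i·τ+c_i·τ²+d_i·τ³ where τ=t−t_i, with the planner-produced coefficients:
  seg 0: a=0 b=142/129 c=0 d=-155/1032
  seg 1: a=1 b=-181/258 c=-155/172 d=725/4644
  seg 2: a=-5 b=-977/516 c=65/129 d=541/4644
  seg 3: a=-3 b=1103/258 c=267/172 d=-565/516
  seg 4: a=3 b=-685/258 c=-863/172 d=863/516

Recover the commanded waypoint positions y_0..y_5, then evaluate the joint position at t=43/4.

y_0 = S_0(0) = a_0 = 0
y_1 = S_1(0) = a_1 = 1
y_2 = S_2(0) = a_2 = -5
y_3 = S_3(0) = a_3 = -3
y_4 = S_4(0) = a_4 = 3
y_5 = S_4(1) = -3
t_q=43/4 is in segment 4 (τ=3/4); S_4(τ)=-12197/11008

y_0=0 y_1=1 y_2=-5 y_3=-3 y_4=3 y_5=-3
S(43/4) = -12197/11008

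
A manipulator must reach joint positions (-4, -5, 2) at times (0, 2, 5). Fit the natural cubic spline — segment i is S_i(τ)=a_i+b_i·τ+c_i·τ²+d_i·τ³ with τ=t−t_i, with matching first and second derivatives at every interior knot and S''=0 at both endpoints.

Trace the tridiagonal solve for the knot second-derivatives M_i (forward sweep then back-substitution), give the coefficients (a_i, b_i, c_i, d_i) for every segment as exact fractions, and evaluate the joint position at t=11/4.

Δ: Δ0=-1/2, Δ1=7/3
row 1: diag=10, rhs=17; c'=3/10, d'=17/10
back: M1=17/10
M: M0=0, M1=17/10, M2=0
seg 0: a=-4, c=M0/2=0, d=(M1−M0)/(6·2)=17/120, b=Δ0−h0·(2M0+M1)/6=-16/15
seg 1: a=-5, c=M1/2=17/20, d=(M2−M1)/(6·3)=-17/180, b=Δ1−h1·(2M1+M2)/6=19/30
t_q=11/4 → seg 1, τ=3/4; S=-5+19/30·τ+17/20·τ²+-17/180·τ³=-5231/1280

  seg 0: a=-4 b=-16/15 c=0 d=17/120
  seg 1: a=-5 b=19/30 c=17/20 d=-17/180
S(11/4) = -5231/1280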